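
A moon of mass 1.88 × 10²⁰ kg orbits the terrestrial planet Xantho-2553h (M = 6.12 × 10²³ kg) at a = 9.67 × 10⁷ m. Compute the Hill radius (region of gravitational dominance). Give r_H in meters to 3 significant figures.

4.52 × 10⁶ m

r_H ≈ a (m/3M)^(1/3)
    = (9.67 × 10⁷) × (1.88 × 10²⁰ / (3 × 6.12 × 10²³))^(1/3)
    = 4.52 × 10⁶ m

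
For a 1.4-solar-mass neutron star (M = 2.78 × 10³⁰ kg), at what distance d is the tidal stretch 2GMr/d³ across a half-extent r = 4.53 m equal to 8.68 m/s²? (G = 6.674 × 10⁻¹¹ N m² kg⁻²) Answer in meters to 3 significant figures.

5.79 × 10⁶ m

2GMr/d³ = a_tidal  ⇒  d = (2GMr / a_tidal)^(1/3)
d = (2 × 6.674×10⁻¹¹ × (2.78 × 10³⁰) × (4.53) / (8.68))^(1/3)
  = 5.79 × 10⁶ m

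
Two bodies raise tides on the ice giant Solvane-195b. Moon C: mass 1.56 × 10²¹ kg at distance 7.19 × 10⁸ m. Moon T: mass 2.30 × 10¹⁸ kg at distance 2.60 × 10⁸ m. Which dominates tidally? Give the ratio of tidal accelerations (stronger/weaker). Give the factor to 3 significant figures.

Moon C, by a factor of ≈ 32.1

Compare M/d³ for the two perturbers:
Moon C: (1.56 × 10²¹) / (7.19 × 10⁸)³ = 4.197 × 10⁻⁶
Moon T: (2.30 × 10¹⁸) / (2.60 × 10⁸)³ = 1.309 × 10⁻⁷
Ratio (larger/smaller) = 32.1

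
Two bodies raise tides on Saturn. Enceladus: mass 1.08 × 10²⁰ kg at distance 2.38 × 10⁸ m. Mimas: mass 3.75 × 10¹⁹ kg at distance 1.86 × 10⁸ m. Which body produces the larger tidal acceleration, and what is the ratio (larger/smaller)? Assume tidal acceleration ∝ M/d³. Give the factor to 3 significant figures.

Enceladus, by a factor of ≈ 1.37

Compare M/d³ for the two perturbers:
Enceladus: (1.08 × 10²⁰) / (2.38 × 10⁸)³ = 8.011 × 10⁻⁶
Mimas: (3.75 × 10¹⁹) / (1.86 × 10⁸)³ = 5.828 × 10⁻⁶
Ratio (larger/smaller) = 1.37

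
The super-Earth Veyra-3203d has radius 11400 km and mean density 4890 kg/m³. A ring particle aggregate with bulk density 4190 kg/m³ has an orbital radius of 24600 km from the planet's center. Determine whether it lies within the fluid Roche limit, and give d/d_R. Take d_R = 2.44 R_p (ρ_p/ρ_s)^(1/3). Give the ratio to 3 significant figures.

inside; d/d_R ≈ 0.840

d_R = 2.44 × (11400 km) × (4890/4190)^(1/3) = 29290 km
d/d_R = (24600) / (29290) = 0.840
Since d/d_R < 1, the body is inside the Roche limit.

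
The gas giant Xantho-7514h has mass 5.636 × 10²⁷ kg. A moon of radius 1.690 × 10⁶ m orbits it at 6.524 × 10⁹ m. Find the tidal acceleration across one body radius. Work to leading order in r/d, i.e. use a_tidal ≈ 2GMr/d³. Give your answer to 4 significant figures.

4.579 × 10⁻⁶ m/s²

Δa = 2GMr/d³
   = 2 × (6.674 × 10⁻¹¹) × (5.636 × 10²⁷) × (1.690 × 10⁶) / (6.524 × 10⁹)³
   = 4.579 × 10⁻⁶ m/s²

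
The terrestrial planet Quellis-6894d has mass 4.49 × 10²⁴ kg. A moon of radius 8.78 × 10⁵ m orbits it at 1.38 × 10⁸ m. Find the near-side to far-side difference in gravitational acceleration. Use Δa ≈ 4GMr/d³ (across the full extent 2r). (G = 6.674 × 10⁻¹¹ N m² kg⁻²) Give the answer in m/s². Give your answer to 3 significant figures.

Δa = 4GMr/d³
   = 4 × (6.674 × 10⁻¹¹) × (4.49 × 10²⁴) × (8.78 × 10⁵) / (1.38 × 10⁸)³
   = 4.00 × 10⁻⁴ m/s²

4.00 × 10⁻⁴ m/s²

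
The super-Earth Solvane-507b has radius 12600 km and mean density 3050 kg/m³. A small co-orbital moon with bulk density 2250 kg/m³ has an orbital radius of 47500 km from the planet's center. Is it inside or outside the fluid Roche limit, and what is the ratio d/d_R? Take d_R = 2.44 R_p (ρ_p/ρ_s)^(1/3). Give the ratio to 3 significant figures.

outside; d/d_R ≈ 1.40

d_R = 2.44 × (12600 km) × (3050/2250)^(1/3) = 34030 km
d/d_R = (47500) / (34030) = 1.40
Since d/d_R > 1, the body is outside the Roche limit.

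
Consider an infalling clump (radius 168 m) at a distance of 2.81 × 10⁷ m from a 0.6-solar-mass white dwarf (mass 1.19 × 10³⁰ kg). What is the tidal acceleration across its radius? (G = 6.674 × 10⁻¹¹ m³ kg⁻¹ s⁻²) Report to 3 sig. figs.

1.20 m/s²

Differencing GM/(d−r)² and GM/d² to first order in r/d gives 2GMr/d³.
Δg = 2GMr/d³
   = 2 × (6.674 × 10⁻¹¹) × (1.19 × 10³⁰) × (168) / (2.81 × 10⁷)³
   = 1.20 m/s²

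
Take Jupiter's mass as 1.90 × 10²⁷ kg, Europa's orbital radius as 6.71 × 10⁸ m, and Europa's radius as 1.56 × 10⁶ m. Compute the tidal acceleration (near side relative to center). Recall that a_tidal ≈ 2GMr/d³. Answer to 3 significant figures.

1.31 × 10⁻³ m/s²

Since r ≪ d, expand the inverse-square field across one radius to get the leading 2GMr/d³ term.
a_tidal = 2GMr/d³
        = 2 × (6.674 × 10⁻¹¹) × (1.90 × 10²⁷) × (1.56 × 10⁶) / (6.71 × 10⁸)³
        = 1.31 × 10⁻³ m/s²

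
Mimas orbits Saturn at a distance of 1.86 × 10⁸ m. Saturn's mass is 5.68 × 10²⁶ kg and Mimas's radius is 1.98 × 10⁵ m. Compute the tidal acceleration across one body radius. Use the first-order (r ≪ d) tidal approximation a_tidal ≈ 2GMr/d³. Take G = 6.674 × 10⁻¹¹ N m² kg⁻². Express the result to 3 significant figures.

The tidal stretch is the gradient of GM/d² times the body's extent r, hence the 1/d³ dependence.
Δg = 2GMr/d³
   = 2 × (6.674 × 10⁻¹¹) × (5.68 × 10²⁶) × (1.98 × 10⁵) / (1.86 × 10⁸)³
   = 2.33 × 10⁻³ m/s²

2.33 × 10⁻³ m/s²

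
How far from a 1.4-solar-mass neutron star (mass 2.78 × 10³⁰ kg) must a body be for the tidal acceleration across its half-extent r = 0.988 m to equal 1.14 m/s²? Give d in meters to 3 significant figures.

6.85 × 10⁶ m

2GMr/d³ = a_tidal  ⇒  d = (2GMr / a_tidal)^(1/3)
d = (2 × 6.674×10⁻¹¹ × (2.78 × 10³⁰) × (0.988) / (1.14))^(1/3)
  = 6.85 × 10⁶ m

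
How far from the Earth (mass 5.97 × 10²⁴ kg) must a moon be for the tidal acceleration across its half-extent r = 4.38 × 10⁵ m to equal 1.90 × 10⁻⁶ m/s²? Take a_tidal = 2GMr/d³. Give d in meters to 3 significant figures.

5.68 × 10⁸ m

2GMr/d³ = a_tidal  ⇒  d = (2GMr / a_tidal)^(1/3)
d = (2 × 6.674×10⁻¹¹ × (5.97 × 10²⁴) × (4.38 × 10⁵) / (1.90 × 10⁻⁶))^(1/3)
  = 5.68 × 10⁸ m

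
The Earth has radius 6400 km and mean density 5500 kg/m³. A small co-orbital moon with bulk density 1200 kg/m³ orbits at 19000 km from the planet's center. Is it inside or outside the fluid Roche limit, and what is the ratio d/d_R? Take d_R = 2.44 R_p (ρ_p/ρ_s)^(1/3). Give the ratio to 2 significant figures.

d_R = 2.44 × (6400 km) × (5500/1200)^(1/3) = 25940 km
d/d_R = (19000) / (25940) = 0.73
Since d/d_R < 1, the body is inside the Roche limit.

inside; d/d_R ≈ 0.73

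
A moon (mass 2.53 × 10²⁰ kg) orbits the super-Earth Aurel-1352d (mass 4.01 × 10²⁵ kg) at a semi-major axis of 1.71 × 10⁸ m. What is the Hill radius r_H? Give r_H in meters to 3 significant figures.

2.19 × 10⁶ m

r_H ≈ a (m/3M)^(1/3)
    = (1.71 × 10⁸) × (2.53 × 10²⁰ / (3 × 4.01 × 10²⁵))^(1/3)
    = 2.19 × 10⁶ m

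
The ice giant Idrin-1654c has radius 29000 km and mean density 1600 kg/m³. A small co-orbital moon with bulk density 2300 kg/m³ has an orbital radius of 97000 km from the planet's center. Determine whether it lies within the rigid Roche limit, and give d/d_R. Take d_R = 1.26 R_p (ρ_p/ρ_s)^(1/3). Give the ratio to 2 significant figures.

outside; d/d_R ≈ 3.0

d_R = 1.26 × (29000 km) × (1600/2300)^(1/3) = 32380 km
d/d_R = (97000) / (32380) = 3.0
Since d/d_R > 1, the body is outside the Roche limit.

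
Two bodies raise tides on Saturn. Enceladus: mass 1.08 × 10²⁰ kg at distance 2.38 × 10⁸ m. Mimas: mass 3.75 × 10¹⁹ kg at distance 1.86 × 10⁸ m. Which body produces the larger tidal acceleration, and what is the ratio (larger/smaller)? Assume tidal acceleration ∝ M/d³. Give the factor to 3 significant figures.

Compare M/d³ for the two perturbers:
Enceladus: (1.08 × 10²⁰) / (2.38 × 10⁸)³ = 8.011 × 10⁻⁶
Mimas: (3.75 × 10¹⁹) / (1.86 × 10⁸)³ = 5.828 × 10⁻⁶
Ratio (larger/smaller) = 1.37

Enceladus, by a factor of ≈ 1.37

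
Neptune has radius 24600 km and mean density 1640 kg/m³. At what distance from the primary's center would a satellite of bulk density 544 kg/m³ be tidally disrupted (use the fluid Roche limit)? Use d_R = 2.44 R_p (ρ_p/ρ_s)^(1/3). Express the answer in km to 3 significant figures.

d_R = 2.44 × 24600 km × (1640/544)^(1/3)
    = 86700 km

86700 km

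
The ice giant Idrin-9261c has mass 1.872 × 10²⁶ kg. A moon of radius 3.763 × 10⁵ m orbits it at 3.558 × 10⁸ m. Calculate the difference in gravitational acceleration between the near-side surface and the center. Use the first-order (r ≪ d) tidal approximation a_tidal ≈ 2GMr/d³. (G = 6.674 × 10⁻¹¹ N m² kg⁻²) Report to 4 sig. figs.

Δa = 2GMr/d³
   = 2 × (6.674 × 10⁻¹¹) × (1.872 × 10²⁶) × (3.763 × 10⁵) / (3.558 × 10⁸)³
   = 2.088 × 10⁻⁴ m/s²

2.088 × 10⁻⁴ m/s²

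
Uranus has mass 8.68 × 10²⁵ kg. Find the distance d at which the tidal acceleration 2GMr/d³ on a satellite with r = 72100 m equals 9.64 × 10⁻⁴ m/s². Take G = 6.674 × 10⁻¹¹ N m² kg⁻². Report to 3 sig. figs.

9.53 × 10⁷ m

2GMr/d³ = a_tidal  ⇒  d = (2GMr / a_tidal)^(1/3)
d = (2 × 6.674×10⁻¹¹ × (8.68 × 10²⁵) × (72100) / (9.64 × 10⁻⁴))^(1/3)
  = 9.53 × 10⁷ m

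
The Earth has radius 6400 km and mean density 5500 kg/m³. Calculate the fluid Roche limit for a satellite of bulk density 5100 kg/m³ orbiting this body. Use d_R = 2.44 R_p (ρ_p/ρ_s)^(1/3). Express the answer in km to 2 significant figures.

16000 km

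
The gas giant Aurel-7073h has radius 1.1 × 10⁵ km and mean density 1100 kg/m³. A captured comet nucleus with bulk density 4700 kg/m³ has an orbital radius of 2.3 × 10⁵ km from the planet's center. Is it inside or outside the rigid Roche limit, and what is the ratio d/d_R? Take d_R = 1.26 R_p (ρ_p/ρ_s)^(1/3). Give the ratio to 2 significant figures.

d_R = 1.26 × (1.1 × 10⁵ km) × (1100/4700)^(1/3) = 85410 km
d/d_R = (2.3 × 10⁵) / (85410) = 2.7
Since d/d_R > 1, the body is outside the Roche limit.

outside; d/d_R ≈ 2.7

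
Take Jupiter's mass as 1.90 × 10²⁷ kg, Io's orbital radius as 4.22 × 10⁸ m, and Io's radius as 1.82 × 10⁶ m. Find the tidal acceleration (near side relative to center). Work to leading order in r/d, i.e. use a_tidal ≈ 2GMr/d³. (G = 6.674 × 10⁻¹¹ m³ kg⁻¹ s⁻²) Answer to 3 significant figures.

6.14 × 10⁻³ m/s²

a_tidal = 2GMr/d³
        = 2 × (6.674 × 10⁻¹¹) × (1.90 × 10²⁷) × (1.82 × 10⁶) / (4.22 × 10⁸)³
        = 6.14 × 10⁻³ m/s²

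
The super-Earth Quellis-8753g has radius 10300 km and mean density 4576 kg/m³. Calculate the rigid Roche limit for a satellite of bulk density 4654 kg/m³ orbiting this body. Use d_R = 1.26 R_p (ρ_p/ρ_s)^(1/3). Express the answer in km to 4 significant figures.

12910 km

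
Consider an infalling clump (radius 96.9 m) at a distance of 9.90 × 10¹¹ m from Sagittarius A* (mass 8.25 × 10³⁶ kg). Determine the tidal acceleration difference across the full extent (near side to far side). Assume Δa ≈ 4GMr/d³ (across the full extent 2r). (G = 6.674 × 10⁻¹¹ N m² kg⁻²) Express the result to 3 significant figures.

2.20 × 10⁻⁷ m/s²

Differencing GM/(d−r)² and GM/(d+r)² to first order in r/d gives 4GMr/d³.
Δa = 4GMr/d³
   = 4 × (6.674 × 10⁻¹¹) × (8.25 × 10³⁶) × (96.9) / (9.90 × 10¹¹)³
   = 2.20 × 10⁻⁷ m/s²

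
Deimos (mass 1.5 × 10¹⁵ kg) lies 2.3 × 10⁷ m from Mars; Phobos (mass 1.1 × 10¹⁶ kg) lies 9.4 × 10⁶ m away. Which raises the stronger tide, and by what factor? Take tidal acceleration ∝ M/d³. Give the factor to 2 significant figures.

Phobos, by a factor of ≈ 110

Tidal acceleration ∝ M/d³, so compare M/d³ for each.
Deimos: (1.5 × 10¹⁵) / (2.3 × 10⁷)³ = 1.233 × 10⁻⁷
Phobos: (1.1 × 10¹⁶) / (9.4 × 10⁶)³ = 1.324 × 10⁻⁵
Ratio (larger/smaller) = 110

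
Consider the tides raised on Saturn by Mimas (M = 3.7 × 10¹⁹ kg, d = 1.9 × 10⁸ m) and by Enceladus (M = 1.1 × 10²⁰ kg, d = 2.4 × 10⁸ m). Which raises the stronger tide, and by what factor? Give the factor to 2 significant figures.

Enceladus, by a factor of ≈ 1.5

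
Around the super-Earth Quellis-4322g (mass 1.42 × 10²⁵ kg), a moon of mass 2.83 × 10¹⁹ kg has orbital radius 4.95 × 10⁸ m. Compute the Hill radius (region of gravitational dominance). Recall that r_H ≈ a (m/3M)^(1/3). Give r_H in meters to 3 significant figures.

r_H ≈ a (m/3M)^(1/3)
    = (4.95 × 10⁸) × (2.83 × 10¹⁹ / (3 × 1.42 × 10²⁵))^(1/3)
    = 4.32 × 10⁶ m

4.32 × 10⁶ m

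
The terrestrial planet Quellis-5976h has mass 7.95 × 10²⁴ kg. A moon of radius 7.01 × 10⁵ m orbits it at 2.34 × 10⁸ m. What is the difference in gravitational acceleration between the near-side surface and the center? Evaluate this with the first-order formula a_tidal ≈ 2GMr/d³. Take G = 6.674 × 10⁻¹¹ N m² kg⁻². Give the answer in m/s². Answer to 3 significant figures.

Δg = 2GMr/d³
   = 2 × (6.674 × 10⁻¹¹) × (7.95 × 10²⁴) × (7.01 × 10⁵) / (2.34 × 10⁸)³
   = 5.81 × 10⁻⁵ m/s²

5.81 × 10⁻⁵ m/s²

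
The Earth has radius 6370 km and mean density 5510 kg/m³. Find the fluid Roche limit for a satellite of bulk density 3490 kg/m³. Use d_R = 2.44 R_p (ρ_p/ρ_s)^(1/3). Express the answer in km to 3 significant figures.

18100 km

d_R = 2.44 × 6370 km × (5510/3490)^(1/3)
    = 18100 km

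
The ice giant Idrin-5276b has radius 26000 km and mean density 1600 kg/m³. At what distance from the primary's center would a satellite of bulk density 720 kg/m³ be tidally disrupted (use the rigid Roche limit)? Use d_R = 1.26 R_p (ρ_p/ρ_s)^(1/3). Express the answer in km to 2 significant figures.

d_R = 1.26 × 26000 km × (1600/720)^(1/3)
    = 43000 km

43000 km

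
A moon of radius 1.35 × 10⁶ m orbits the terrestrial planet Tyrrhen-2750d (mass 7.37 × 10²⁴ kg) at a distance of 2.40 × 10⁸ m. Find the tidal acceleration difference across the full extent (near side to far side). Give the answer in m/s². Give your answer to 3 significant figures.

a_tidal = 4GMr/d³
        = 4 × (6.674 × 10⁻¹¹) × (7.37 × 10²⁴) × (1.35 × 10⁶) / (2.40 × 10⁸)³
        = 1.92 × 10⁻⁴ m/s²

1.92 × 10⁻⁴ m/s²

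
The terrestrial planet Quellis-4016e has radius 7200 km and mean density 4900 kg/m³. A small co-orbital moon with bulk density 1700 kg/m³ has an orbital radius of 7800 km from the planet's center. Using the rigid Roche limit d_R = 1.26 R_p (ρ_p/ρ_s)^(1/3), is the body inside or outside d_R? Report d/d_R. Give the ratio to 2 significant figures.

inside; d/d_R ≈ 0.60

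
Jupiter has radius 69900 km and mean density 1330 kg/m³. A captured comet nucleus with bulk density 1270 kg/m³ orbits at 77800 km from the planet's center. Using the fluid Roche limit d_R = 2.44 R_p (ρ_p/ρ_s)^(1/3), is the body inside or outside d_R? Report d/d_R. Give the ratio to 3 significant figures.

inside; d/d_R ≈ 0.449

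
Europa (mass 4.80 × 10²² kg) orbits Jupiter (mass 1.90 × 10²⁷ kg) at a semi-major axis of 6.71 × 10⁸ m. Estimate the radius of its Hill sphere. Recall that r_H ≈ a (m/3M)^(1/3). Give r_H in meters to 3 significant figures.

1.37 × 10⁷ m

r_H ≈ a (m/3M)^(1/3)
    = (6.71 × 10⁸) × (4.80 × 10²² / (3 × 1.90 × 10²⁷))^(1/3)
    = 1.37 × 10⁷ m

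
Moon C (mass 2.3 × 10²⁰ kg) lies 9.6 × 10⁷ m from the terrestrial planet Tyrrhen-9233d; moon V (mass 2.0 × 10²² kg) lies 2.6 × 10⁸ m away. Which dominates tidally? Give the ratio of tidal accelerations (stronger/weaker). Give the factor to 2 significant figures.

Moon V, by a factor of ≈ 4.4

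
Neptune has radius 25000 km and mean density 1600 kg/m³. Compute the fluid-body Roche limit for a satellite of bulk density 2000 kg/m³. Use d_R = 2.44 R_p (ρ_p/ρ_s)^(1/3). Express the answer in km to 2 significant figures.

d_R = 2.44 × 25000 km × (1600/2000)^(1/3)
    = 57000 km

57000 km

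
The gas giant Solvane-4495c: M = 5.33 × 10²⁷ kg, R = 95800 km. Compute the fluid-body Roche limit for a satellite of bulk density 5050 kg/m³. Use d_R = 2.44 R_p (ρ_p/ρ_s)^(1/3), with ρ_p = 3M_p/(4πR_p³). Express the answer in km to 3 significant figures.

1.54 × 10⁵ km

ρ_p = 3M_p/(4πR_p³) = 3 × (5.33 × 10²⁷) / (4π × (9.58 × 10⁷ m)³) = 1450 kg/m³
d_R = 2.44 × 95800 km × (1450/5050)^(1/3)
    = 1.54 × 10⁵ km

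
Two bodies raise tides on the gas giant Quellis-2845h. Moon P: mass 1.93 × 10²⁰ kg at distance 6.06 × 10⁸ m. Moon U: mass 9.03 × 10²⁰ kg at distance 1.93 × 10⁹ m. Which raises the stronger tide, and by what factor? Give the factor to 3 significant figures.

Moon P, by a factor of ≈ 6.90

Tidal stretch scales as M/d³; compute that for each body.
Moon P: (1.93 × 10²⁰) / (6.06 × 10⁸)³ = 8.672 × 10⁻⁷
Moon U: (9.03 × 10²⁰) / (1.93 × 10⁹)³ = 1.256 × 10⁻⁷
Ratio (larger/smaller) = 6.90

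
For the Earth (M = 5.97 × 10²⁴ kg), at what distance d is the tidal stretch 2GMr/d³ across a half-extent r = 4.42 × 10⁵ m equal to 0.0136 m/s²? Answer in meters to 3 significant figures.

2.96 × 10⁷ m

2GMr/d³ = a_tidal  ⇒  d = (2GMr / a_tidal)^(1/3)
d = (2 × 6.674×10⁻¹¹ × (5.97 × 10²⁴) × (4.42 × 10⁵) / (0.0136))^(1/3)
  = 2.96 × 10⁷ m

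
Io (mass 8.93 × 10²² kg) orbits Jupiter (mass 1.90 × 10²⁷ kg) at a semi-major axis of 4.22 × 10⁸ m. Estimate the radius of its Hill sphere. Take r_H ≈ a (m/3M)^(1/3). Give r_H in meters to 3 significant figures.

1.06 × 10⁷ m

r_H ≈ a (m/3M)^(1/3)
    = (4.22 × 10⁸) × (8.93 × 10²² / (3 × 1.90 × 10²⁷))^(1/3)
    = 1.06 × 10⁷ m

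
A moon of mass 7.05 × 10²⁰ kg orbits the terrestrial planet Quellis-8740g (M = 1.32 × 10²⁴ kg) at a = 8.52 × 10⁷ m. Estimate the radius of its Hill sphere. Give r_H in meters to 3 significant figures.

r_H ≈ a (m/3M)^(1/3)
    = (8.52 × 10⁷) × (7.05 × 10²⁰ / (3 × 1.32 × 10²⁴))^(1/3)
    = 4.79 × 10⁶ m

4.79 × 10⁶ m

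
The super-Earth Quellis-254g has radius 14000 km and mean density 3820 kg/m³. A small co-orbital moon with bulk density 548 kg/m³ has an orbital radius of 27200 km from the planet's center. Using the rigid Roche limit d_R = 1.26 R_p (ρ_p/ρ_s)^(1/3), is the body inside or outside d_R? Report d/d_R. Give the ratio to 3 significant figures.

inside; d/d_R ≈ 0.807

d_R = 1.26 × (14000 km) × (3820/548)^(1/3) = 33700 km
d/d_R = (27200) / (33700) = 0.807
Since d/d_R < 1, the body is inside the Roche limit.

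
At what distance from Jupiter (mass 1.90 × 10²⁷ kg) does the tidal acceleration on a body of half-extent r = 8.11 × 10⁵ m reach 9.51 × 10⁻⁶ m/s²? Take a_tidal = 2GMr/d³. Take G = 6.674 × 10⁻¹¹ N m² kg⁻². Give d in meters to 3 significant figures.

2.79 × 10⁹ m

2GMr/d³ = a_tidal  ⇒  d = (2GMr / a_tidal)^(1/3)
d = (2 × 6.674×10⁻¹¹ × (1.90 × 10²⁷) × (8.11 × 10⁵) / (9.51 × 10⁻⁶))^(1/3)
  = 2.79 × 10⁹ m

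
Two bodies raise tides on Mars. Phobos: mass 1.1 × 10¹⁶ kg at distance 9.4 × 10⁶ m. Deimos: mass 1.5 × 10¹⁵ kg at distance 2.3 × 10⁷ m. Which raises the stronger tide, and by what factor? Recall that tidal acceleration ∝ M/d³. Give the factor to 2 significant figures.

Tidal acceleration ∝ M/d³, so compare M/d³ for each.
Phobos: (1.1 × 10¹⁶) / (9.4 × 10⁶)³ = 1.324 × 10⁻⁵
Deimos: (1.5 × 10¹⁵) / (2.3 × 10⁷)³ = 1.233 × 10⁻⁷
Ratio (larger/smaller) = 110

Phobos, by a factor of ≈ 110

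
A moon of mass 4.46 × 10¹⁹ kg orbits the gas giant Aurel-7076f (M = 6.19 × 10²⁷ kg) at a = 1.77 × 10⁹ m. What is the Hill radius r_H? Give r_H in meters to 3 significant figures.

2.37 × 10⁶ m

r_H ≈ a (m/3M)^(1/3)
    = (1.77 × 10⁹) × (4.46 × 10¹⁹ / (3 × 6.19 × 10²⁷))^(1/3)
    = 2.37 × 10⁶ m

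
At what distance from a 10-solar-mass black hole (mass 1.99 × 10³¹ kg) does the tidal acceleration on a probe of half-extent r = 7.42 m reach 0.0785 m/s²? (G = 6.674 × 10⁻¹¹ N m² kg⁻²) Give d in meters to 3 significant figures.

6.31 × 10⁷ m

2GMr/d³ = a_tidal  ⇒  d = (2GMr / a_tidal)^(1/3)
d = (2 × 6.674×10⁻¹¹ × (1.99 × 10³¹) × (7.42) / (0.0785))^(1/3)
  = 6.31 × 10⁷ m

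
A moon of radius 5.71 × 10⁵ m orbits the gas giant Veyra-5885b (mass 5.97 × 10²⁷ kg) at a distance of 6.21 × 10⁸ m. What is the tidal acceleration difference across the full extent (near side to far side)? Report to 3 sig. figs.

3.80 × 10⁻³ m/s²

Differencing GM/(d−r)² and GM/(d+r)² to first order in r/d gives 4GMr/d³.
Δg = 4GMr/d³
   = 4 × (6.674 × 10⁻¹¹) × (5.97 × 10²⁷) × (5.71 × 10⁵) / (6.21 × 10⁸)³
   = 3.80 × 10⁻³ m/s²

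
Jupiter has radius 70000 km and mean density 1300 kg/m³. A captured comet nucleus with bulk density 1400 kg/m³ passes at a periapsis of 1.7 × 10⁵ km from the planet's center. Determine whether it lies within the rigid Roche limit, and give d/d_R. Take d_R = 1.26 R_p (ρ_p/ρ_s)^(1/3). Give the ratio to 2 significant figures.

outside; d/d_R ≈ 2.0

d_R = 1.26 × (70000 km) × (1300/1400)^(1/3) = 86050 km
d/d_R = (1.7 × 10⁵) / (86050) = 2.0
Since d/d_R > 1, the body is outside the Roche limit.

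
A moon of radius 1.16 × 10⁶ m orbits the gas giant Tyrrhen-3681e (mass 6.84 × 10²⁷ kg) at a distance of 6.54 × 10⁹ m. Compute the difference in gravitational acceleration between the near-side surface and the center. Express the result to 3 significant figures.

Δg = 2GMr/d³
   = 2 × (6.674 × 10⁻¹¹) × (6.84 × 10²⁷) × (1.16 × 10⁶) / (6.54 × 10⁹)³
   = 3.79 × 10⁻⁶ m/s²

3.79 × 10⁻⁶ m/s²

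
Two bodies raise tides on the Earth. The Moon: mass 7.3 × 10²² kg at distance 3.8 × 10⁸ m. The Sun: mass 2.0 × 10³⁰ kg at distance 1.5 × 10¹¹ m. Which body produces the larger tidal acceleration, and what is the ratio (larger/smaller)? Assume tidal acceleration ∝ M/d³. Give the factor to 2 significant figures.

Compare M/d³ for the two perturbers:
The Moon: (7.3 × 10²²) / (3.8 × 10⁸)³ = 1.330 × 10⁻³
The Sun: (2.0 × 10³⁰) / (1.5 × 10¹¹)³ = 5.926 × 10⁻⁴
Ratio (larger/smaller) = 2.2

The Moon, by a factor of ≈ 2.2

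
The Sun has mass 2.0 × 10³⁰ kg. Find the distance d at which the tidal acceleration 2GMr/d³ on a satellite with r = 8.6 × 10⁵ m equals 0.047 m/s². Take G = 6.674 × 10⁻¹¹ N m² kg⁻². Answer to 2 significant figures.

1.7 × 10⁹ m

2GMr/d³ = a_tidal  ⇒  d = (2GMr / a_tidal)^(1/3)
d = (2 × 6.674×10⁻¹¹ × (2.0 × 10³⁰) × (8.6 × 10⁵) / (0.047))^(1/3)
  = 1.7 × 10⁹ m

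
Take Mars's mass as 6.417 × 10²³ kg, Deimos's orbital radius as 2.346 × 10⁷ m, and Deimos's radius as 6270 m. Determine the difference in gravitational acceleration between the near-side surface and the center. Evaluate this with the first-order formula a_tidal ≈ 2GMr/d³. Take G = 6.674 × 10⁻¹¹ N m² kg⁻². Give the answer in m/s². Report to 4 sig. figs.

Δa = 2GMr/d³
   = 2 × (6.674 × 10⁻¹¹) × (6.417 × 10²³) × (6270) / (2.346 × 10⁷)³
   = 4.159 × 10⁻⁵ m/s²

4.159 × 10⁻⁵ m/s²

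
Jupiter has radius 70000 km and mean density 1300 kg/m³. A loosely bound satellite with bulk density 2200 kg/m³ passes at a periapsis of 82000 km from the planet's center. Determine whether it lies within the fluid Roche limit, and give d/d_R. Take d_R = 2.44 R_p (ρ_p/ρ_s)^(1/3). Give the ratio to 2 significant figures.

inside; d/d_R ≈ 0.57

d_R = 2.44 × (70000 km) × (1300/2200)^(1/3) = 1.433 × 10⁵ km
d/d_R = (82000) / (1.433 × 10⁵) = 0.57
Since d/d_R < 1, the body is inside the Roche limit.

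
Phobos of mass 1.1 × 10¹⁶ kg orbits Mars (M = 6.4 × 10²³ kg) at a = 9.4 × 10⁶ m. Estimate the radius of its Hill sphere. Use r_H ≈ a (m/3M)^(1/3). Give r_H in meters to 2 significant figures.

r_H ≈ a (m/3M)^(1/3)
    = (9.4 × 10⁶) × (1.1 × 10¹⁶ / (3 × 6.4 × 10²³))^(1/3)
    = 1.7 × 10⁴ m

1.7 × 10⁴ m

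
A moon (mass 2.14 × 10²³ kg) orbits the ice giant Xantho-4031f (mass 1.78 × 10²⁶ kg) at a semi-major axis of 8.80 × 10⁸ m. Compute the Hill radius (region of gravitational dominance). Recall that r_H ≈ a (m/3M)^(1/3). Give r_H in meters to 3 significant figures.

6.49 × 10⁷ m

r_H ≈ a (m/3M)^(1/3)
    = (8.80 × 10⁸) × (2.14 × 10²³ / (3 × 1.78 × 10²⁶))^(1/3)
    = 6.49 × 10⁷ m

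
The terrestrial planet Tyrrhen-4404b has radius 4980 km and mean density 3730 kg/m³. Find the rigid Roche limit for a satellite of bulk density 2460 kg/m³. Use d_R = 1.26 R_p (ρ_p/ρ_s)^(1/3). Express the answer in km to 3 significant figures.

7210 km

d_R = 1.26 × 4980 km × (3730/2460)^(1/3)
    = 7210 km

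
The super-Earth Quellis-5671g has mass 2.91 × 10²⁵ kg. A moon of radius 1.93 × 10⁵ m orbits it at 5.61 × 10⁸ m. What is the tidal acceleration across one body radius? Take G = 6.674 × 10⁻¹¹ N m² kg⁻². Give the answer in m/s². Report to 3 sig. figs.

Δa = 2GMr/d³
   = 2 × (6.674 × 10⁻¹¹) × (2.91 × 10²⁵) × (1.93 × 10⁵) / (5.61 × 10⁸)³
   = 4.25 × 10⁻⁶ m/s²

4.25 × 10⁻⁶ m/s²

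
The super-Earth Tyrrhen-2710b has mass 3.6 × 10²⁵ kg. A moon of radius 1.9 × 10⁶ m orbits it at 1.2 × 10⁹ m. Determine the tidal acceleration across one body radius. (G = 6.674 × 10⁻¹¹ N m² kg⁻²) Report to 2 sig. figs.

5.3 × 10⁻⁶ m/s²

The tidal stretch is the gradient of GM/d² times the body's extent r, hence the 1/d³ dependence.
a_tidal = 2GMr/d³
        = 2 × (6.674 × 10⁻¹¹) × (3.6 × 10²⁵) × (1.9 × 10⁶) / (1.2 × 10⁹)³
        = 5.3 × 10⁻⁶ m/s²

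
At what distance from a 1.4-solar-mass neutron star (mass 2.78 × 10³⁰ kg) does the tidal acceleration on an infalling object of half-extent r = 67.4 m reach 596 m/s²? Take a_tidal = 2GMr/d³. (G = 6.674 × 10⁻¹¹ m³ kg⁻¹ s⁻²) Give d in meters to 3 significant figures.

3.48 × 10⁶ m

2GMr/d³ = a_tidal  ⇒  d = (2GMr / a_tidal)^(1/3)
d = (2 × 6.674×10⁻¹¹ × (2.78 × 10³⁰) × (67.4) / (596))^(1/3)
  = 3.48 × 10⁶ m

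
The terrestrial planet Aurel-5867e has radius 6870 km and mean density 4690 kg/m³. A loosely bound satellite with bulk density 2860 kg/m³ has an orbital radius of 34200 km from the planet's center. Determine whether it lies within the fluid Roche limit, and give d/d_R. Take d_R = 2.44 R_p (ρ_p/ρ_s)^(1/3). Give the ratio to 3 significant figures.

outside; d/d_R ≈ 1.73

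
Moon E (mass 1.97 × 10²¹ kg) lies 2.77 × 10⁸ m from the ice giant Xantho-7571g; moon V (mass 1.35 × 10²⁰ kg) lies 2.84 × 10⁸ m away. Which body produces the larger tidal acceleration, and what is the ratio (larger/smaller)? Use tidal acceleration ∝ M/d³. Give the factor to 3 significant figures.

Moon E, by a factor of ≈ 15.7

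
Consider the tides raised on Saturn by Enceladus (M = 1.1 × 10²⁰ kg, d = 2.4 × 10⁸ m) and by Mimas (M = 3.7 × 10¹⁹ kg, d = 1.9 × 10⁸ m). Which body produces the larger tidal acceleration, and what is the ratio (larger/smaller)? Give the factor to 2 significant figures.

Enceladus, by a factor of ≈ 1.5

The tide-raising term goes as M/d³ (the gradient of a 1/d² field).
Enceladus: (1.1 × 10²⁰) / (2.4 × 10⁸)³ = 7.957 × 10⁻⁶
Mimas: (3.7 × 10¹⁹) / (1.9 × 10⁸)³ = 5.394 × 10⁻⁶
Ratio (larger/smaller) = 1.5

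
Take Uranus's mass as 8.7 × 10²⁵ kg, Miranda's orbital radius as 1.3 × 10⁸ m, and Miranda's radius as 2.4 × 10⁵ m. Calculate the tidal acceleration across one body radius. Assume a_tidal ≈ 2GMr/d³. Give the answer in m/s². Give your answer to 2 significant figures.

Since r ≪ d, expand the inverse-square field across one radius to get the leading 2GMr/d³ term.
Δg = 2GMr/d³
   = 2 × (6.674 × 10⁻¹¹) × (8.7 × 10²⁵) × (2.4 × 10⁵) / (1.3 × 10⁸)³
   = 1.3 × 10⁻³ m/s²

1.3 × 10⁻³ m/s²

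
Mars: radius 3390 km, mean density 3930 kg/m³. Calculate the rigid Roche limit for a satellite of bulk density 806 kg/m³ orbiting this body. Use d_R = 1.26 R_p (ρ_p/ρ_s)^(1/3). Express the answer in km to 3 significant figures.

d_R = 1.26 × 3390 km × (3930/806)^(1/3)
    = 7240 km

7240 km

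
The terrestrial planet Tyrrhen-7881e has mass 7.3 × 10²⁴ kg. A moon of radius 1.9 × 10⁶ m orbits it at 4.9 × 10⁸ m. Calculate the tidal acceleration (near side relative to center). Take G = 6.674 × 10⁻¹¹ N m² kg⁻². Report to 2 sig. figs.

1.6 × 10⁻⁵ m/s²

Δa = 2GMr/d³
   = 2 × (6.674 × 10⁻¹¹) × (7.3 × 10²⁴) × (1.9 × 10⁶) / (4.9 × 10⁸)³
   = 1.6 × 10⁻⁵ m/s²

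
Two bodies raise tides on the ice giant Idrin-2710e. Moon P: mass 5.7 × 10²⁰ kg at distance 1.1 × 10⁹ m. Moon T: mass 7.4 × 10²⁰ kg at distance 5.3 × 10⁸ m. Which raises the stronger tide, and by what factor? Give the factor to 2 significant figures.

Compare M/d³ for the two perturbers:
Moon P: (5.7 × 10²⁰) / (1.1 × 10⁹)³ = 4.282 × 10⁻⁷
Moon T: (7.4 × 10²⁰) / (5.3 × 10⁸)³ = 4.971 × 10⁻⁶
Ratio (larger/smaller) = 12

Moon T, by a factor of ≈ 12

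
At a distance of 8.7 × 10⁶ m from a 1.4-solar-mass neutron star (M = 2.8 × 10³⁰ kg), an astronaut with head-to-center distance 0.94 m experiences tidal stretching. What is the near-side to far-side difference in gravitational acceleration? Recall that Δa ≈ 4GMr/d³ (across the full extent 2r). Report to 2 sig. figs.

a_tidal = 4GMr/d³
        = 4 × (6.674 × 10⁻¹¹) × (2.8 × 10³⁰) × (0.94) / (8.7 × 10⁶)³
        = 1.1 m/s²

1.1 m/s²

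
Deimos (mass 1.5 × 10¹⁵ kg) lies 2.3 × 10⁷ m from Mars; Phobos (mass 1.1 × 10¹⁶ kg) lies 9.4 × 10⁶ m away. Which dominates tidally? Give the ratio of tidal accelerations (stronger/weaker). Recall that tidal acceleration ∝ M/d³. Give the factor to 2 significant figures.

Compare M/d³ for the two perturbers:
Deimos: (1.5 × 10¹⁵) / (2.3 × 10⁷)³ = 1.233 × 10⁻⁷
Phobos: (1.1 × 10¹⁶) / (9.4 × 10⁶)³ = 1.324 × 10⁻⁵
Ratio (larger/smaller) = 110

Phobos, by a factor of ≈ 110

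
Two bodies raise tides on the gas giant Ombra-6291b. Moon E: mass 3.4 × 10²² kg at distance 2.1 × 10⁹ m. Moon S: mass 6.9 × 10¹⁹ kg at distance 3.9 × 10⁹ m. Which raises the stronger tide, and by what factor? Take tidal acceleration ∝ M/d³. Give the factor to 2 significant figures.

Moon E, by a factor of ≈ 3200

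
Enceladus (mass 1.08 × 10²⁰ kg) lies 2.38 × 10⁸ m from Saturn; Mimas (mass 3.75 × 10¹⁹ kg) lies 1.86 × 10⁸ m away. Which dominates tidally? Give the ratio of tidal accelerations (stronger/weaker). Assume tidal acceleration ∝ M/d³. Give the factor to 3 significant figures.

Enceladus, by a factor of ≈ 1.37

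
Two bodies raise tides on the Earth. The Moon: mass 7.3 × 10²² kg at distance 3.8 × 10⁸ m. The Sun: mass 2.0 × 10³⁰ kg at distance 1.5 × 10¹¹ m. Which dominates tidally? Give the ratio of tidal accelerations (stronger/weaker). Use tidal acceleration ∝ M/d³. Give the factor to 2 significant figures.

Tidal acceleration ∝ M/d³, so compare M/d³ for each.
The Moon: (7.3 × 10²²) / (3.8 × 10⁸)³ = 1.330 × 10⁻³
The Sun: (2.0 × 10³⁰) / (1.5 × 10¹¹)³ = 5.926 × 10⁻⁴
Ratio (larger/smaller) = 2.2

The Moon, by a factor of ≈ 2.2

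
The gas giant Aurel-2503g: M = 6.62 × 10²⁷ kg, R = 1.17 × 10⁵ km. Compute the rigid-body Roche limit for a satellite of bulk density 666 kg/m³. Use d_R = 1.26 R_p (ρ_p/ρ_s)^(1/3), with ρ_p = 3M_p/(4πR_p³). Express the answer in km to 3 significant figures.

1.68 × 10⁵ km

ρ_p = 3M_p/(4πR_p³) = 3 × (6.62 × 10²⁷) / (4π × (1.17 × 10⁸ m)³) = 987 kg/m³
d_R = 1.26 × 1.17 × 10⁵ km × (987/666)^(1/3)
    = 1.68 × 10⁵ km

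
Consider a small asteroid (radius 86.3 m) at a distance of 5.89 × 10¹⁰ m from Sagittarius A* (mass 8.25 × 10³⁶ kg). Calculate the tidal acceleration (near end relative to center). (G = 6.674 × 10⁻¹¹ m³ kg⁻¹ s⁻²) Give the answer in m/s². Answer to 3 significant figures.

4.65 × 10⁻⁴ m/s²

a_tidal = 2GMr/d³
        = 2 × (6.674 × 10⁻¹¹) × (8.25 × 10³⁶) × (86.3) / (5.89 × 10¹⁰)³
        = 4.65 × 10⁻⁴ m/s²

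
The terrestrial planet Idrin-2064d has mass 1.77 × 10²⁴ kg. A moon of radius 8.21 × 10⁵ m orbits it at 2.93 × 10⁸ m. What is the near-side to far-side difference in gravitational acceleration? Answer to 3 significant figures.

1.54 × 10⁻⁵ m/s²

a_tidal = 4GMr/d³
        = 4 × (6.674 × 10⁻¹¹) × (1.77 × 10²⁴) × (8.21 × 10⁵) / (2.93 × 10⁸)³
        = 1.54 × 10⁻⁵ m/s²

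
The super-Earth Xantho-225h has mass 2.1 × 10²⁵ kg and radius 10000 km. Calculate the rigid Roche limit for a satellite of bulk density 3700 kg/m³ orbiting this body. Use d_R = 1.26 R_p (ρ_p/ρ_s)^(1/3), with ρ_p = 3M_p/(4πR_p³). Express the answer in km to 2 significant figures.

ρ_p = 3M_p/(4πR_p³) = 3 × (2.1 × 10²⁵) / (4π × (1.0 × 10⁷ m)³) = 5000 kg/m³
d_R = 1.26 × 10000 km × (5000/3700)^(1/3)
    = 14000 km

14000 km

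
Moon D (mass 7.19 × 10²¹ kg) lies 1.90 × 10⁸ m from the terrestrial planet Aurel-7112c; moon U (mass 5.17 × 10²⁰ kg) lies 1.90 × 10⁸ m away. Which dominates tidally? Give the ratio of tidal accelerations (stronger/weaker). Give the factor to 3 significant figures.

Moon D, by a factor of ≈ 13.9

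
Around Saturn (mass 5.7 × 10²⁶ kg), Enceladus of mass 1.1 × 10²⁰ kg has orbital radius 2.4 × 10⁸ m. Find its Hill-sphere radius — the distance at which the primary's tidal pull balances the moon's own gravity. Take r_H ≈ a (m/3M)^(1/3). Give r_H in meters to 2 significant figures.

9.6 × 10⁵ m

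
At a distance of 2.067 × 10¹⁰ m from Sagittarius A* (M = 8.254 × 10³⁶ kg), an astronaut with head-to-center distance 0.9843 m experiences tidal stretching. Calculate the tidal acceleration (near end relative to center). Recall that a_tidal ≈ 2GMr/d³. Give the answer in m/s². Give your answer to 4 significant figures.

1.228 × 10⁻⁴ m/s²

a_tidal = 2GMr/d³
        = 2 × (6.674 × 10⁻¹¹) × (8.254 × 10³⁶) × (0.9843) / (2.067 × 10¹⁰)³
        = 1.228 × 10⁻⁴ m/s²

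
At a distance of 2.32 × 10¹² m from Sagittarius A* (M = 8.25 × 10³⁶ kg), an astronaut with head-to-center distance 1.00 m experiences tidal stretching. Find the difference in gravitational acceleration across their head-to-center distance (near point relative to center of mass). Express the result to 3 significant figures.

8.82 × 10⁻¹¹ m/s²

Since r ≪ d, expand the inverse-square field across one radius to get the leading 2GMr/d³ term.
a_tidal = 2GMr/d³
        = 2 × (6.674 × 10⁻¹¹) × (8.25 × 10³⁶) × (1.00) / (2.32 × 10¹²)³
        = 8.82 × 10⁻¹¹ m/s²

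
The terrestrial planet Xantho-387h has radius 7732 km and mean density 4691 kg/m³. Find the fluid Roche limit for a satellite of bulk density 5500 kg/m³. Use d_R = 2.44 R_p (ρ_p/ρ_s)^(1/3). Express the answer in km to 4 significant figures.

17890 km

d_R = 2.44 × 7732 km × (4691/5500)^(1/3)
    = 17890 km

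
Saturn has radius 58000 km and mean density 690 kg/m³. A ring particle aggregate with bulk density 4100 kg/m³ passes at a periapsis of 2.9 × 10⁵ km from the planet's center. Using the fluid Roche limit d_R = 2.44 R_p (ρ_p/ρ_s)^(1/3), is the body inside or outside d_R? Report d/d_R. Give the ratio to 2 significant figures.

outside; d/d_R ≈ 3.7

d_R = 2.44 × (58000 km) × (690/4100)^(1/3) = 78130 km
d/d_R = (2.9 × 10⁵) / (78130) = 3.7
Since d/d_R > 1, the body is outside the Roche limit.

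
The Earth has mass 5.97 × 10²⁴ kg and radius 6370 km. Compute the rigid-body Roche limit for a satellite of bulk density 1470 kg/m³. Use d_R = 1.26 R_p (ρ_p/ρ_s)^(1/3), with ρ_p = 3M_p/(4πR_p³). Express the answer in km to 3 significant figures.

12500 km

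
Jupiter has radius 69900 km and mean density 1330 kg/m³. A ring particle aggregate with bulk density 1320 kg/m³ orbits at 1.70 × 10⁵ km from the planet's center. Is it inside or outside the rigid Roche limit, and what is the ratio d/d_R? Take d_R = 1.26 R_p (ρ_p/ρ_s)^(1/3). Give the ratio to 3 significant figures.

d_R = 1.26 × (69900 km) × (1330/1320)^(1/3) = 88300 km
d/d_R = (1.70 × 10⁵) / (88300) = 1.93
Since d/d_R > 1, the body is outside the Roche limit.

outside; d/d_R ≈ 1.93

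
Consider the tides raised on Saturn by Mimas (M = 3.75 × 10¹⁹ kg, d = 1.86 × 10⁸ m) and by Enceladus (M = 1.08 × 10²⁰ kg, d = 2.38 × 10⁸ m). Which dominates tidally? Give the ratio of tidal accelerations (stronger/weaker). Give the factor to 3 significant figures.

Enceladus, by a factor of ≈ 1.37

The tide-raising term goes as M/d³ (the gradient of a 1/d² field).
Mimas: (3.75 × 10¹⁹) / (1.86 × 10⁸)³ = 5.828 × 10⁻⁶
Enceladus: (1.08 × 10²⁰) / (2.38 × 10⁸)³ = 8.011 × 10⁻⁶
Ratio (larger/smaller) = 1.37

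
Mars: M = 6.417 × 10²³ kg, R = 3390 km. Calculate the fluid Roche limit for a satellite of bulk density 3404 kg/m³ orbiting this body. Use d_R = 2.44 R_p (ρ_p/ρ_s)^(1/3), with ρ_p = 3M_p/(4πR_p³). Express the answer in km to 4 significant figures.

8679 km

ρ_p = 3M_p/(4πR_p³) = 3 × (6.417 × 10²³) / (4π × (3.390 × 10⁶ m)³) = 3932 kg/m³
d_R = 2.44 × 3390 km × (3932/3404)^(1/3)
    = 8679 km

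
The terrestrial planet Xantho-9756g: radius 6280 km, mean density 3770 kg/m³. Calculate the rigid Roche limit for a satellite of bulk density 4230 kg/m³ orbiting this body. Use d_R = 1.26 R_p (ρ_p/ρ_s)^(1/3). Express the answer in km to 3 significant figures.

7610 km

d_R = 1.26 × 6280 km × (3770/4230)^(1/3)
    = 7610 km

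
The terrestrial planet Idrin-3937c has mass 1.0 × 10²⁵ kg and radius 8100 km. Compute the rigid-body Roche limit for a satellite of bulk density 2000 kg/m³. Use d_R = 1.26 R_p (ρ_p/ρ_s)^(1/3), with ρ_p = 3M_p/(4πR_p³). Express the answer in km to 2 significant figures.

ρ_p = 3M_p/(4πR_p³) = 3 × (1.0 × 10²⁵) / (4π × (8.1 × 10⁶ m)³) = 4500 kg/m³
d_R = 1.26 × 8100 km × (4500/2000)^(1/3)
    = 13000 km

13000 km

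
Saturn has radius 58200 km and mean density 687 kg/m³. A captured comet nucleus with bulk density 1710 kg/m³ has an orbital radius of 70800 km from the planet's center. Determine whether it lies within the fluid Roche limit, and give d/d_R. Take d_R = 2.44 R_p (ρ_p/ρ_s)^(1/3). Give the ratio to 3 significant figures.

d_R = 2.44 × (58200 km) × (687/1710)^(1/3) = 1.048 × 10⁵ km
d/d_R = (70800) / (1.048 × 10⁵) = 0.676
Since d/d_R < 1, the body is inside the Roche limit.

inside; d/d_R ≈ 0.676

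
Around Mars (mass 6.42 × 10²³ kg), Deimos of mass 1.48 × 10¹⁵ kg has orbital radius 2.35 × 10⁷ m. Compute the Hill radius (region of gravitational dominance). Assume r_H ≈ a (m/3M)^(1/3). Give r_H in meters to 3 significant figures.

2.15 × 10⁴ m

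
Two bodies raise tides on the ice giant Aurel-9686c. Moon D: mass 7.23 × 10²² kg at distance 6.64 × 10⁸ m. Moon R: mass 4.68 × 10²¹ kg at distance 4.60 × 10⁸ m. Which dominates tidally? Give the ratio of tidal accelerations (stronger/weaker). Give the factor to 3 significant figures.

Moon D, by a factor of ≈ 5.14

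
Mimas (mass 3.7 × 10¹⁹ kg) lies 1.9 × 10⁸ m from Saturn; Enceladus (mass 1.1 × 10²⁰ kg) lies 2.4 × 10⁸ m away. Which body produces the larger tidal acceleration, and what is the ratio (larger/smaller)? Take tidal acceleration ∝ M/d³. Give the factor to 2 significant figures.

Tidal acceleration ∝ M/d³, so compare M/d³ for each.
Mimas: (3.7 × 10¹⁹) / (1.9 × 10⁸)³ = 5.394 × 10⁻⁶
Enceladus: (1.1 × 10²⁰) / (2.4 × 10⁸)³ = 7.957 × 10⁻⁶
Ratio (larger/smaller) = 1.5

Enceladus, by a factor of ≈ 1.5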